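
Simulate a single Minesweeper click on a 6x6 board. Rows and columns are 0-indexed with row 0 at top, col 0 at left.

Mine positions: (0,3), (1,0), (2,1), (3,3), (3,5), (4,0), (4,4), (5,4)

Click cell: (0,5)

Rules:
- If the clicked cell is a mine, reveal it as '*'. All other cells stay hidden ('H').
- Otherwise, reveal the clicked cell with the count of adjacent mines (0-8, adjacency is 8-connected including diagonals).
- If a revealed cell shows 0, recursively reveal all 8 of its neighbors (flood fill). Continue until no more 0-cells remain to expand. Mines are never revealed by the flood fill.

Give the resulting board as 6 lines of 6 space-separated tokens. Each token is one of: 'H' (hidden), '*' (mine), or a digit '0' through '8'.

H H H H 1 0
H H H H 1 0
H H H H 2 1
H H H H H H
H H H H H H
H H H H H H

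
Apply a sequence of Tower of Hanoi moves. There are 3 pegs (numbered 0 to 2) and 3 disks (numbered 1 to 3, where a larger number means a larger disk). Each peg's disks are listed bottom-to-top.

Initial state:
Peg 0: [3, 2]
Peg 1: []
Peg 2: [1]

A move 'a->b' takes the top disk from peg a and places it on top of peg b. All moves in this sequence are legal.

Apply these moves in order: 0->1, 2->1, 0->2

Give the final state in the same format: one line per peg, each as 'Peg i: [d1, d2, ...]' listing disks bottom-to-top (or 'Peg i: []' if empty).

After move 1 (0->1):
Peg 0: [3]
Peg 1: [2]
Peg 2: [1]

After move 2 (2->1):
Peg 0: [3]
Peg 1: [2, 1]
Peg 2: []

After move 3 (0->2):
Peg 0: []
Peg 1: [2, 1]
Peg 2: [3]

Answer: Peg 0: []
Peg 1: [2, 1]
Peg 2: [3]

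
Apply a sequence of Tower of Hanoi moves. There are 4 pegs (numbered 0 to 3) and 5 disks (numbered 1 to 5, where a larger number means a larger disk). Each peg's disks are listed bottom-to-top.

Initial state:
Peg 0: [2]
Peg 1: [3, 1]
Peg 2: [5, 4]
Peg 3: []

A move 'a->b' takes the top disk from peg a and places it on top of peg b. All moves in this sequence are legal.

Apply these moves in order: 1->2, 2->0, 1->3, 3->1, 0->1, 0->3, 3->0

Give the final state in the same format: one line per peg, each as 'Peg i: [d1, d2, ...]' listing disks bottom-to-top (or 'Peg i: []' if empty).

After move 1 (1->2):
Peg 0: [2]
Peg 1: [3]
Peg 2: [5, 4, 1]
Peg 3: []

After move 2 (2->0):
Peg 0: [2, 1]
Peg 1: [3]
Peg 2: [5, 4]
Peg 3: []

After move 3 (1->3):
Peg 0: [2, 1]
Peg 1: []
Peg 2: [5, 4]
Peg 3: [3]

After move 4 (3->1):
Peg 0: [2, 1]
Peg 1: [3]
Peg 2: [5, 4]
Peg 3: []

After move 5 (0->1):
Peg 0: [2]
Peg 1: [3, 1]
Peg 2: [5, 4]
Peg 3: []

After move 6 (0->3):
Peg 0: []
Peg 1: [3, 1]
Peg 2: [5, 4]
Peg 3: [2]

After move 7 (3->0):
Peg 0: [2]
Peg 1: [3, 1]
Peg 2: [5, 4]
Peg 3: []

Answer: Peg 0: [2]
Peg 1: [3, 1]
Peg 2: [5, 4]
Peg 3: []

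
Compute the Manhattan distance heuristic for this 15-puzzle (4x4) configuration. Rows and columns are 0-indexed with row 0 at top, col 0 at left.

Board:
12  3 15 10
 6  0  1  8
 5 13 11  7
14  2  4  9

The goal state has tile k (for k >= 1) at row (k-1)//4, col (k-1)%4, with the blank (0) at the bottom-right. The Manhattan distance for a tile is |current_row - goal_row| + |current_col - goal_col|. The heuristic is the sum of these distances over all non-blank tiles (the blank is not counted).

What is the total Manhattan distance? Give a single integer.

Tile 12: at (0,0), goal (2,3), distance |0-2|+|0-3| = 5
Tile 3: at (0,1), goal (0,2), distance |0-0|+|1-2| = 1
Tile 15: at (0,2), goal (3,2), distance |0-3|+|2-2| = 3
Tile 10: at (0,3), goal (2,1), distance |0-2|+|3-1| = 4
Tile 6: at (1,0), goal (1,1), distance |1-1|+|0-1| = 1
Tile 1: at (1,2), goal (0,0), distance |1-0|+|2-0| = 3
Tile 8: at (1,3), goal (1,3), distance |1-1|+|3-3| = 0
Tile 5: at (2,0), goal (1,0), distance |2-1|+|0-0| = 1
Tile 13: at (2,1), goal (3,0), distance |2-3|+|1-0| = 2
Tile 11: at (2,2), goal (2,2), distance |2-2|+|2-2| = 0
Tile 7: at (2,3), goal (1,2), distance |2-1|+|3-2| = 2
Tile 14: at (3,0), goal (3,1), distance |3-3|+|0-1| = 1
Tile 2: at (3,1), goal (0,1), distance |3-0|+|1-1| = 3
Tile 4: at (3,2), goal (0,3), distance |3-0|+|2-3| = 4
Tile 9: at (3,3), goal (2,0), distance |3-2|+|3-0| = 4
Sum: 5 + 1 + 3 + 4 + 1 + 3 + 0 + 1 + 2 + 0 + 2 + 1 + 3 + 4 + 4 = 34

Answer: 34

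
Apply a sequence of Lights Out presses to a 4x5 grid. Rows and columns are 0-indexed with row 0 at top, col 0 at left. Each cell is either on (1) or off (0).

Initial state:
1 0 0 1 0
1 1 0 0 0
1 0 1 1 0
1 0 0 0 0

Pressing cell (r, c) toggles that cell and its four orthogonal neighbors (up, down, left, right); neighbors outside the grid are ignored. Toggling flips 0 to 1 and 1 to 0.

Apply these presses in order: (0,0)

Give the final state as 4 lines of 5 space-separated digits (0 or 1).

After press 1 at (0,0):
0 1 0 1 0
0 1 0 0 0
1 0 1 1 0
1 0 0 0 0

Answer: 0 1 0 1 0
0 1 0 0 0
1 0 1 1 0
1 0 0 0 0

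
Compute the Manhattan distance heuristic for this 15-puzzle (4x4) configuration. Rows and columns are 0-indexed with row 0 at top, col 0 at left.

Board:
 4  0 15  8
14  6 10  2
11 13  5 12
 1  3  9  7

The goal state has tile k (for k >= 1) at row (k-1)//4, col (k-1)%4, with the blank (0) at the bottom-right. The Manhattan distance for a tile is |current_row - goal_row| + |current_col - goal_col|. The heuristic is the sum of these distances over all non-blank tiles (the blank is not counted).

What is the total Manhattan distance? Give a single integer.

Tile 4: (0,0)->(0,3) = 3
Tile 15: (0,2)->(3,2) = 3
Tile 8: (0,3)->(1,3) = 1
Tile 14: (1,0)->(3,1) = 3
Tile 6: (1,1)->(1,1) = 0
Tile 10: (1,2)->(2,1) = 2
Tile 2: (1,3)->(0,1) = 3
Tile 11: (2,0)->(2,2) = 2
Tile 13: (2,1)->(3,0) = 2
Tile 5: (2,2)->(1,0) = 3
Tile 12: (2,3)->(2,3) = 0
Tile 1: (3,0)->(0,0) = 3
Tile 3: (3,1)->(0,2) = 4
Tile 9: (3,2)->(2,0) = 3
Tile 7: (3,3)->(1,2) = 3
Sum: 3 + 3 + 1 + 3 + 0 + 2 + 3 + 2 + 2 + 3 + 0 + 3 + 4 + 3 + 3 = 35

Answer: 35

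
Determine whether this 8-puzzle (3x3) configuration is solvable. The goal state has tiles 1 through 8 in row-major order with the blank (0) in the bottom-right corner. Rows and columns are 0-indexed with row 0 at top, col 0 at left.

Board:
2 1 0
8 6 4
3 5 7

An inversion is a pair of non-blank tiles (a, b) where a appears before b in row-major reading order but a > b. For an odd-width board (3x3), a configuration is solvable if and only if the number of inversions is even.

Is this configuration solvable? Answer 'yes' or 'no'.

Inversions (pairs i<j in row-major order where tile[i] > tile[j] > 0): 10
10 is even, so the puzzle is solvable.

Answer: yes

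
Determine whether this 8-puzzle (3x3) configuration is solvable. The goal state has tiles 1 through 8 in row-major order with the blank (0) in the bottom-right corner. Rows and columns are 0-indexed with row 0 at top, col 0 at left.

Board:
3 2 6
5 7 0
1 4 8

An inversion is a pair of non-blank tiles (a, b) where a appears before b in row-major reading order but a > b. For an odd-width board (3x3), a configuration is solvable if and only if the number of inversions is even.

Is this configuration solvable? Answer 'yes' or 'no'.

Inversions (pairs i<j in row-major order where tile[i] > tile[j] > 0): 10
10 is even, so the puzzle is solvable.

Answer: yes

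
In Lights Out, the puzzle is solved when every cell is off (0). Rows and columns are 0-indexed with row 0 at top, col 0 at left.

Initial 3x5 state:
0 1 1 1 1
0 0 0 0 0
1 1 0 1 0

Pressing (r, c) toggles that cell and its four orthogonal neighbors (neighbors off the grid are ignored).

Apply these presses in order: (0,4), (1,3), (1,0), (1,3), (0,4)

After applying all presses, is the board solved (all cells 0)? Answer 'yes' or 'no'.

After press 1 at (0,4):
0 1 1 0 0
0 0 0 0 1
1 1 0 1 0

After press 2 at (1,3):
0 1 1 1 0
0 0 1 1 0
1 1 0 0 0

After press 3 at (1,0):
1 1 1 1 0
1 1 1 1 0
0 1 0 0 0

After press 4 at (1,3):
1 1 1 0 0
1 1 0 0 1
0 1 0 1 0

After press 5 at (0,4):
1 1 1 1 1
1 1 0 0 0
0 1 0 1 0

Lights still on: 9

Answer: no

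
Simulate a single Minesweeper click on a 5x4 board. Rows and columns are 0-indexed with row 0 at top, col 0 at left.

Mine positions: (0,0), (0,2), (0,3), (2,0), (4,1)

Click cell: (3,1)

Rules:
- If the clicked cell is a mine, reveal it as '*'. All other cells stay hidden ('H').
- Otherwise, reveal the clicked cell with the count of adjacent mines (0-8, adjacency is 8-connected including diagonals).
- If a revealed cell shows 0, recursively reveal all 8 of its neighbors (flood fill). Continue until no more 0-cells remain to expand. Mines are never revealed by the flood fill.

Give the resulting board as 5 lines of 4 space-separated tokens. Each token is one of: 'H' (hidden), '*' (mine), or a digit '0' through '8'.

H H H H
H H H H
H H H H
H 2 H H
H H H H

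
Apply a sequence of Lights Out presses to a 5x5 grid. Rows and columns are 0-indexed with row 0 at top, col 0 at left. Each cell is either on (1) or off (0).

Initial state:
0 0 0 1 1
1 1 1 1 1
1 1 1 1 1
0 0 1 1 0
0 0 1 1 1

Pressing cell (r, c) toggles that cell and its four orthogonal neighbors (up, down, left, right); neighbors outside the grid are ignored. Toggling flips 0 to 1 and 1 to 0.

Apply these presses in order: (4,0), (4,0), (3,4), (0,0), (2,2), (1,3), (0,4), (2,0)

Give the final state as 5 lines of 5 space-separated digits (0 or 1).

Answer: 1 1 0 1 0
1 1 1 0 1
0 1 0 1 0
1 0 0 0 1
0 0 1 1 0

Derivation:
After press 1 at (4,0):
0 0 0 1 1
1 1 1 1 1
1 1 1 1 1
1 0 1 1 0
1 1 1 1 1

After press 2 at (4,0):
0 0 0 1 1
1 1 1 1 1
1 1 1 1 1
0 0 1 1 0
0 0 1 1 1

After press 3 at (3,4):
0 0 0 1 1
1 1 1 1 1
1 1 1 1 0
0 0 1 0 1
0 0 1 1 0

After press 4 at (0,0):
1 1 0 1 1
0 1 1 1 1
1 1 1 1 0
0 0 1 0 1
0 0 1 1 0

After press 5 at (2,2):
1 1 0 1 1
0 1 0 1 1
1 0 0 0 0
0 0 0 0 1
0 0 1 1 0

After press 6 at (1,3):
1 1 0 0 1
0 1 1 0 0
1 0 0 1 0
0 0 0 0 1
0 0 1 1 0

After press 7 at (0,4):
1 1 0 1 0
0 1 1 0 1
1 0 0 1 0
0 0 0 0 1
0 0 1 1 0

After press 8 at (2,0):
1 1 0 1 0
1 1 1 0 1
0 1 0 1 0
1 0 0 0 1
0 0 1 1 0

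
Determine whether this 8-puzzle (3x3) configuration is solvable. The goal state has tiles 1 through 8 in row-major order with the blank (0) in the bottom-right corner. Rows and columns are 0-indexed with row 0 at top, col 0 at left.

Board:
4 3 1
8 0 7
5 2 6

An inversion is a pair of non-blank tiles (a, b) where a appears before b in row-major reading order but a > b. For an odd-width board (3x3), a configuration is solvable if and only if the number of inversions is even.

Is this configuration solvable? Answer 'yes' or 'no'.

Answer: no

Derivation:
Inversions (pairs i<j in row-major order where tile[i] > tile[j] > 0): 13
13 is odd, so the puzzle is not solvable.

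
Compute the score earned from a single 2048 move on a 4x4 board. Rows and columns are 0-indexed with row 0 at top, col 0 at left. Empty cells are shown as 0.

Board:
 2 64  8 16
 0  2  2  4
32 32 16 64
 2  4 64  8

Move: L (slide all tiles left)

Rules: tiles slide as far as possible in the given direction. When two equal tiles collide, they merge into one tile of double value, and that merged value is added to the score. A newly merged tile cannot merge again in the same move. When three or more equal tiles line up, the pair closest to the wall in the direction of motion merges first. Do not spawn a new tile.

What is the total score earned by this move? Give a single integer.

Slide left:
row 0: [2, 64, 8, 16] -> [2, 64, 8, 16]  score +0 (running 0)
row 1: [0, 2, 2, 4] -> [4, 4, 0, 0]  score +4 (running 4)
row 2: [32, 32, 16, 64] -> [64, 16, 64, 0]  score +64 (running 68)
row 3: [2, 4, 64, 8] -> [2, 4, 64, 8]  score +0 (running 68)
Board after move:
 2 64  8 16
 4  4  0  0
64 16 64  0
 2  4 64  8

Answer: 68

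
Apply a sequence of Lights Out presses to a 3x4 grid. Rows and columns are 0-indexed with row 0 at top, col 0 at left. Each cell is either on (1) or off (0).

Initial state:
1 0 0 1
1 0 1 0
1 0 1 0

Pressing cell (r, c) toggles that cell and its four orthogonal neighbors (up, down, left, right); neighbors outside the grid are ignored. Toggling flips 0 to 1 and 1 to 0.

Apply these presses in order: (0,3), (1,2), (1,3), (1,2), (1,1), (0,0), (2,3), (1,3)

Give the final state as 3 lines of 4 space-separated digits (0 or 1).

After press 1 at (0,3):
1 0 1 0
1 0 1 1
1 0 1 0

After press 2 at (1,2):
1 0 0 0
1 1 0 0
1 0 0 0

After press 3 at (1,3):
1 0 0 1
1 1 1 1
1 0 0 1

After press 4 at (1,2):
1 0 1 1
1 0 0 0
1 0 1 1

After press 5 at (1,1):
1 1 1 1
0 1 1 0
1 1 1 1

After press 6 at (0,0):
0 0 1 1
1 1 1 0
1 1 1 1

After press 7 at (2,3):
0 0 1 1
1 1 1 1
1 1 0 0

After press 8 at (1,3):
0 0 1 0
1 1 0 0
1 1 0 1

Answer: 0 0 1 0
1 1 0 0
1 1 0 1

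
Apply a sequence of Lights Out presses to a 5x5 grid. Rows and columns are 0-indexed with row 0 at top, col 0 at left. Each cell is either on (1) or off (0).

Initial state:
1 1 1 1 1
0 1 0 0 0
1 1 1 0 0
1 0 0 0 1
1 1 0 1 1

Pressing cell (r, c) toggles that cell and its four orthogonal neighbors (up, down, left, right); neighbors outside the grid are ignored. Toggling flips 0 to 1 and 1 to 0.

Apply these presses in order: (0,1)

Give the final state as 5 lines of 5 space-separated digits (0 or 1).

After press 1 at (0,1):
0 0 0 1 1
0 0 0 0 0
1 1 1 0 0
1 0 0 0 1
1 1 0 1 1

Answer: 0 0 0 1 1
0 0 0 0 0
1 1 1 0 0
1 0 0 0 1
1 1 0 1 1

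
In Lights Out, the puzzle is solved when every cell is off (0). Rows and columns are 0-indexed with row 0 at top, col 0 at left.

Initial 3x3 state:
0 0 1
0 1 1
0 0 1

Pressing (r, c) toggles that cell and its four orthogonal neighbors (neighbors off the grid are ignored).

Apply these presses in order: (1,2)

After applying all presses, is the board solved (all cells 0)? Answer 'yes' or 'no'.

Answer: yes

Derivation:
After press 1 at (1,2):
0 0 0
0 0 0
0 0 0

Lights still on: 0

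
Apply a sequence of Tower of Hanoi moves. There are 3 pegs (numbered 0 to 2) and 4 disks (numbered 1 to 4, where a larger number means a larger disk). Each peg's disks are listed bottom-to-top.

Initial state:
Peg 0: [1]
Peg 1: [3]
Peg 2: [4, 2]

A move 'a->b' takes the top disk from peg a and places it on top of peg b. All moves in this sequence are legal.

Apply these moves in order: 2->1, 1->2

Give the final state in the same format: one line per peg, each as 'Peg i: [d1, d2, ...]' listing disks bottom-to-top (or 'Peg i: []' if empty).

Answer: Peg 0: [1]
Peg 1: [3]
Peg 2: [4, 2]

Derivation:
After move 1 (2->1):
Peg 0: [1]
Peg 1: [3, 2]
Peg 2: [4]

After move 2 (1->2):
Peg 0: [1]
Peg 1: [3]
Peg 2: [4, 2]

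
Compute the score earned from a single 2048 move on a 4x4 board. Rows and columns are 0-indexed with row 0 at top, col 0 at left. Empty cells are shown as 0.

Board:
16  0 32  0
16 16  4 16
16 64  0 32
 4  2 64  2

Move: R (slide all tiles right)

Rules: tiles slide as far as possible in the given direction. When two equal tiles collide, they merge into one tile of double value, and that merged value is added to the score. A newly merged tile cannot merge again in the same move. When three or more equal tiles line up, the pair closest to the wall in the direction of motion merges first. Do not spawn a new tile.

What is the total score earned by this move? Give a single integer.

Answer: 32

Derivation:
Slide right:
row 0: [16, 0, 32, 0] -> [0, 0, 16, 32]  score +0 (running 0)
row 1: [16, 16, 4, 16] -> [0, 32, 4, 16]  score +32 (running 32)
row 2: [16, 64, 0, 32] -> [0, 16, 64, 32]  score +0 (running 32)
row 3: [4, 2, 64, 2] -> [4, 2, 64, 2]  score +0 (running 32)
Board after move:
 0  0 16 32
 0 32  4 16
 0 16 64 32
 4  2 64  2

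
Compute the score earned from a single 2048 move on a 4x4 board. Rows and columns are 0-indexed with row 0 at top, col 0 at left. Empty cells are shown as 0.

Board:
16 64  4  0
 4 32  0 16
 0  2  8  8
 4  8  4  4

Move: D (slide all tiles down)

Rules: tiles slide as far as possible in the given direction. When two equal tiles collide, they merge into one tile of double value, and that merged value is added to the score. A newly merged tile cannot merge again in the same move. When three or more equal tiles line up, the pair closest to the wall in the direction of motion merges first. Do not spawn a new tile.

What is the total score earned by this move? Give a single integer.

Answer: 8

Derivation:
Slide down:
col 0: [16, 4, 0, 4] -> [0, 0, 16, 8]  score +8 (running 8)
col 1: [64, 32, 2, 8] -> [64, 32, 2, 8]  score +0 (running 8)
col 2: [4, 0, 8, 4] -> [0, 4, 8, 4]  score +0 (running 8)
col 3: [0, 16, 8, 4] -> [0, 16, 8, 4]  score +0 (running 8)
Board after move:
 0 64  0  0
 0 32  4 16
16  2  8  8
 8  8  4  4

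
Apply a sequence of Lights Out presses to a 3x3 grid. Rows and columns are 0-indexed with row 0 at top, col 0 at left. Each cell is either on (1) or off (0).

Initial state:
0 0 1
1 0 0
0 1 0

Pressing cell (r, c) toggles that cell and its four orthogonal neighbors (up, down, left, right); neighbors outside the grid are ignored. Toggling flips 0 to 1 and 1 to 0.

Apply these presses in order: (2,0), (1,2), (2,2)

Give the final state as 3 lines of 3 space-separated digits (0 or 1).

Answer: 0 0 0
0 1 0
1 1 0

Derivation:
After press 1 at (2,0):
0 0 1
0 0 0
1 0 0

After press 2 at (1,2):
0 0 0
0 1 1
1 0 1

After press 3 at (2,2):
0 0 0
0 1 0
1 1 0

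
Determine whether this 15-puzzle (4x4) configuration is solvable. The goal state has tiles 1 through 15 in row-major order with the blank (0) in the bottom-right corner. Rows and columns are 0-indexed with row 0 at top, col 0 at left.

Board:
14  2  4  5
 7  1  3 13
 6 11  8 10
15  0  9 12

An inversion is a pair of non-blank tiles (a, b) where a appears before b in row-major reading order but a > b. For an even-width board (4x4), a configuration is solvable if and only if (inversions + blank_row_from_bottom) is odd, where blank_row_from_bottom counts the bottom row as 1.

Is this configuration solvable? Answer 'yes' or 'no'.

Inversions: 33
Blank is in row 3 (0-indexed from top), which is row 1 counting from the bottom (bottom = 1).
33 + 1 = 34, which is even, so the puzzle is not solvable.

Answer: no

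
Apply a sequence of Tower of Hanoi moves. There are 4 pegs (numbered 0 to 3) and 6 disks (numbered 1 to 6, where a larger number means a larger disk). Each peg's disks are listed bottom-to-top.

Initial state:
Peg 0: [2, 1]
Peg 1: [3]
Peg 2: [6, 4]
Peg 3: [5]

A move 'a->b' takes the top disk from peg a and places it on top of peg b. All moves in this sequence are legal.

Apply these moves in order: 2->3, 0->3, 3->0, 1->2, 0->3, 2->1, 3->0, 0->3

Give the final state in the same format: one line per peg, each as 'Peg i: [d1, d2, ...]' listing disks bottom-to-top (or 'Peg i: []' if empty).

After move 1 (2->3):
Peg 0: [2, 1]
Peg 1: [3]
Peg 2: [6]
Peg 3: [5, 4]

After move 2 (0->3):
Peg 0: [2]
Peg 1: [3]
Peg 2: [6]
Peg 3: [5, 4, 1]

After move 3 (3->0):
Peg 0: [2, 1]
Peg 1: [3]
Peg 2: [6]
Peg 3: [5, 4]

After move 4 (1->2):
Peg 0: [2, 1]
Peg 1: []
Peg 2: [6, 3]
Peg 3: [5, 4]

After move 5 (0->3):
Peg 0: [2]
Peg 1: []
Peg 2: [6, 3]
Peg 3: [5, 4, 1]

After move 6 (2->1):
Peg 0: [2]
Peg 1: [3]
Peg 2: [6]
Peg 3: [5, 4, 1]

After move 7 (3->0):
Peg 0: [2, 1]
Peg 1: [3]
Peg 2: [6]
Peg 3: [5, 4]

After move 8 (0->3):
Peg 0: [2]
Peg 1: [3]
Peg 2: [6]
Peg 3: [5, 4, 1]

Answer: Peg 0: [2]
Peg 1: [3]
Peg 2: [6]
Peg 3: [5, 4, 1]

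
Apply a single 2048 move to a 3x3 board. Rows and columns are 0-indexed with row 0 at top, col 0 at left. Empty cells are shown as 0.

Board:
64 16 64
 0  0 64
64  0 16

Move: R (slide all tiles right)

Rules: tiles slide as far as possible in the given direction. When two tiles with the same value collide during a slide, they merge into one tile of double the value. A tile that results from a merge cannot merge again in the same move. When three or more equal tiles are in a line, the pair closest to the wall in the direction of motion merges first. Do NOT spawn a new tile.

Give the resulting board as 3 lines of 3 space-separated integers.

Answer: 64 16 64
 0  0 64
 0 64 16

Derivation:
Slide right:
row 0: [64, 16, 64] -> [64, 16, 64]
row 1: [0, 0, 64] -> [0, 0, 64]
row 2: [64, 0, 16] -> [0, 64, 16]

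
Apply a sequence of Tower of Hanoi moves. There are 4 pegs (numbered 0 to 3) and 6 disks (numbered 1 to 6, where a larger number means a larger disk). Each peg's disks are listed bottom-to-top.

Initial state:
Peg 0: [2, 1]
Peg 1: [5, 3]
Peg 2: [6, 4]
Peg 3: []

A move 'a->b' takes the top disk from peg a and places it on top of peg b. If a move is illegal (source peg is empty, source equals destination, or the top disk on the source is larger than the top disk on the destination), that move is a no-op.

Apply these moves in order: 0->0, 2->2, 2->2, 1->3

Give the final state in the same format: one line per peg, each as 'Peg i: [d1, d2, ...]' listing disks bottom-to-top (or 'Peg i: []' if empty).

After move 1 (0->0):
Peg 0: [2, 1]
Peg 1: [5, 3]
Peg 2: [6, 4]
Peg 3: []

After move 2 (2->2):
Peg 0: [2, 1]
Peg 1: [5, 3]
Peg 2: [6, 4]
Peg 3: []

After move 3 (2->2):
Peg 0: [2, 1]
Peg 1: [5, 3]
Peg 2: [6, 4]
Peg 3: []

After move 4 (1->3):
Peg 0: [2, 1]
Peg 1: [5]
Peg 2: [6, 4]
Peg 3: [3]

Answer: Peg 0: [2, 1]
Peg 1: [5]
Peg 2: [6, 4]
Peg 3: [3]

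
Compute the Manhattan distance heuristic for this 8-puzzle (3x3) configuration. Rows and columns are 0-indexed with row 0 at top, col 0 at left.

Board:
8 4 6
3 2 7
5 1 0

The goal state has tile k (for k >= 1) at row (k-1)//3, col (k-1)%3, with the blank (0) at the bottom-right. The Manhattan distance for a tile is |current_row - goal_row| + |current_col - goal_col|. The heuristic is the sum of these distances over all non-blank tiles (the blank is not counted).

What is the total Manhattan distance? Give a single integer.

Answer: 18

Derivation:
Tile 8: at (0,0), goal (2,1), distance |0-2|+|0-1| = 3
Tile 4: at (0,1), goal (1,0), distance |0-1|+|1-0| = 2
Tile 6: at (0,2), goal (1,2), distance |0-1|+|2-2| = 1
Tile 3: at (1,0), goal (0,2), distance |1-0|+|0-2| = 3
Tile 2: at (1,1), goal (0,1), distance |1-0|+|1-1| = 1
Tile 7: at (1,2), goal (2,0), distance |1-2|+|2-0| = 3
Tile 5: at (2,0), goal (1,1), distance |2-1|+|0-1| = 2
Tile 1: at (2,1), goal (0,0), distance |2-0|+|1-0| = 3
Sum: 3 + 2 + 1 + 3 + 1 + 3 + 2 + 3 = 18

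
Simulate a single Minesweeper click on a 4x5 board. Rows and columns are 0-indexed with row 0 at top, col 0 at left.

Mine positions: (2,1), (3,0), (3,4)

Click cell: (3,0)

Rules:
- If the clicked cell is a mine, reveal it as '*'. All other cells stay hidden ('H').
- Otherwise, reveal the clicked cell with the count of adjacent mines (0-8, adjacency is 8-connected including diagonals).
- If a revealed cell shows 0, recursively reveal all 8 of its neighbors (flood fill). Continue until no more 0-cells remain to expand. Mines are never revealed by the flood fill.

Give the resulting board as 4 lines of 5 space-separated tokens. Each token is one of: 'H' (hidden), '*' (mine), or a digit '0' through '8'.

H H H H H
H H H H H
H H H H H
* H H H H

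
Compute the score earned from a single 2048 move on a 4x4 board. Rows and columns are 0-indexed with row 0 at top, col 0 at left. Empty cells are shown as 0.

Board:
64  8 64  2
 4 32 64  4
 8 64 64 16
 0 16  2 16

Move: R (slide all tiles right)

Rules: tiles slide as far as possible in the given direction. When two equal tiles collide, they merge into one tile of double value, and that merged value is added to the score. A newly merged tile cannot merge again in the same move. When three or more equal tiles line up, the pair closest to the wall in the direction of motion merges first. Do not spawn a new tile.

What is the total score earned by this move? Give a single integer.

Slide right:
row 0: [64, 8, 64, 2] -> [64, 8, 64, 2]  score +0 (running 0)
row 1: [4, 32, 64, 4] -> [4, 32, 64, 4]  score +0 (running 0)
row 2: [8, 64, 64, 16] -> [0, 8, 128, 16]  score +128 (running 128)
row 3: [0, 16, 2, 16] -> [0, 16, 2, 16]  score +0 (running 128)
Board after move:
 64   8  64   2
  4  32  64   4
  0   8 128  16
  0  16   2  16

Answer: 128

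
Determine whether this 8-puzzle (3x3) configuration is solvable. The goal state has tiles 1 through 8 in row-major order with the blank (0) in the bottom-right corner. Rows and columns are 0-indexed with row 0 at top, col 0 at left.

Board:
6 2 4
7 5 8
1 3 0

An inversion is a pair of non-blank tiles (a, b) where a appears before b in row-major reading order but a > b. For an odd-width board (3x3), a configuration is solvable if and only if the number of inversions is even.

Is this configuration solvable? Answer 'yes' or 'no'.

Answer: no

Derivation:
Inversions (pairs i<j in row-major order where tile[i] > tile[j] > 0): 15
15 is odd, so the puzzle is not solvable.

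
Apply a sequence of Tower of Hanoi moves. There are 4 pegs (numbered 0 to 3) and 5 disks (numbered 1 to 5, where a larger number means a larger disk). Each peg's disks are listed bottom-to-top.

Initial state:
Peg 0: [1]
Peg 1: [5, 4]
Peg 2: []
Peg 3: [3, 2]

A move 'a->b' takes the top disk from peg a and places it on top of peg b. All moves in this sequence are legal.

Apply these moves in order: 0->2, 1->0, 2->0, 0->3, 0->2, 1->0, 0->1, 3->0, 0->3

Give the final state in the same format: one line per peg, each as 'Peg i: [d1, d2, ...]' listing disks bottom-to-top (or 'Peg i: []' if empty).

Answer: Peg 0: []
Peg 1: [5]
Peg 2: [4]
Peg 3: [3, 2, 1]

Derivation:
After move 1 (0->2):
Peg 0: []
Peg 1: [5, 4]
Peg 2: [1]
Peg 3: [3, 2]

After move 2 (1->0):
Peg 0: [4]
Peg 1: [5]
Peg 2: [1]
Peg 3: [3, 2]

After move 3 (2->0):
Peg 0: [4, 1]
Peg 1: [5]
Peg 2: []
Peg 3: [3, 2]

After move 4 (0->3):
Peg 0: [4]
Peg 1: [5]
Peg 2: []
Peg 3: [3, 2, 1]

After move 5 (0->2):
Peg 0: []
Peg 1: [5]
Peg 2: [4]
Peg 3: [3, 2, 1]

After move 6 (1->0):
Peg 0: [5]
Peg 1: []
Peg 2: [4]
Peg 3: [3, 2, 1]

After move 7 (0->1):
Peg 0: []
Peg 1: [5]
Peg 2: [4]
Peg 3: [3, 2, 1]

After move 8 (3->0):
Peg 0: [1]
Peg 1: [5]
Peg 2: [4]
Peg 3: [3, 2]

After move 9 (0->3):
Peg 0: []
Peg 1: [5]
Peg 2: [4]
Peg 3: [3, 2, 1]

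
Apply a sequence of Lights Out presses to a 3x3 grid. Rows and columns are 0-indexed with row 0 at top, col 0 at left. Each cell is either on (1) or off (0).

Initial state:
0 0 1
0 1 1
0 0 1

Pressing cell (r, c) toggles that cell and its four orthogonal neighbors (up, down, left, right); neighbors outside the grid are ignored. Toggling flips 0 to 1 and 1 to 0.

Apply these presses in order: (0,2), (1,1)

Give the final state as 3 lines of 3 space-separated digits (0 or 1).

After press 1 at (0,2):
0 1 0
0 1 0
0 0 1

After press 2 at (1,1):
0 0 0
1 0 1
0 1 1

Answer: 0 0 0
1 0 1
0 1 1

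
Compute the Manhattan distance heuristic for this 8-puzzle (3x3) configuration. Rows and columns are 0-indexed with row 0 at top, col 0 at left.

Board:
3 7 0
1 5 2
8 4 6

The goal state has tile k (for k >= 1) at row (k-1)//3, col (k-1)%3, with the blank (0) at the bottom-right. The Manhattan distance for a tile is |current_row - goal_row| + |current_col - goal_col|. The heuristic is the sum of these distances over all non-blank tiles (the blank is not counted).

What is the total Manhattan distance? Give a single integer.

Tile 3: at (0,0), goal (0,2), distance |0-0|+|0-2| = 2
Tile 7: at (0,1), goal (2,0), distance |0-2|+|1-0| = 3
Tile 1: at (1,0), goal (0,0), distance |1-0|+|0-0| = 1
Tile 5: at (1,1), goal (1,1), distance |1-1|+|1-1| = 0
Tile 2: at (1,2), goal (0,1), distance |1-0|+|2-1| = 2
Tile 8: at (2,0), goal (2,1), distance |2-2|+|0-1| = 1
Tile 4: at (2,1), goal (1,0), distance |2-1|+|1-0| = 2
Tile 6: at (2,2), goal (1,2), distance |2-1|+|2-2| = 1
Sum: 2 + 3 + 1 + 0 + 2 + 1 + 2 + 1 = 12

Answer: 12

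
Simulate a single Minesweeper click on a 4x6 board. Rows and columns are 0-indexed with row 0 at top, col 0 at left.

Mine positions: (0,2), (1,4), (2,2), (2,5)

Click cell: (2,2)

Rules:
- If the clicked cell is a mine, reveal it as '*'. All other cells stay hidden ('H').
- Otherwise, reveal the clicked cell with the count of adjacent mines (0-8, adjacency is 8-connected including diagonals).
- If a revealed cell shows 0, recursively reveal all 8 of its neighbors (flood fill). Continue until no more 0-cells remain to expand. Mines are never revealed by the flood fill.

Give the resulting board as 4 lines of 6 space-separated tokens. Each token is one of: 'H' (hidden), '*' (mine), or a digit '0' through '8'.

H H H H H H
H H H H H H
H H * H H H
H H H H H H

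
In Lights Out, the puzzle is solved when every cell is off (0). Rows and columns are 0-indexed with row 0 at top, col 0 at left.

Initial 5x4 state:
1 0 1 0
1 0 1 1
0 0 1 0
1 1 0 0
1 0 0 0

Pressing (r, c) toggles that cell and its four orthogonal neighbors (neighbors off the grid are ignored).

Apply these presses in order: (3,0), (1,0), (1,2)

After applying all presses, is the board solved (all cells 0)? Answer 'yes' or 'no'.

Answer: yes

Derivation:
After press 1 at (3,0):
1 0 1 0
1 0 1 1
1 0 1 0
0 0 0 0
0 0 0 0

After press 2 at (1,0):
0 0 1 0
0 1 1 1
0 0 1 0
0 0 0 0
0 0 0 0

After press 3 at (1,2):
0 0 0 0
0 0 0 0
0 0 0 0
0 0 0 0
0 0 0 0

Lights still on: 0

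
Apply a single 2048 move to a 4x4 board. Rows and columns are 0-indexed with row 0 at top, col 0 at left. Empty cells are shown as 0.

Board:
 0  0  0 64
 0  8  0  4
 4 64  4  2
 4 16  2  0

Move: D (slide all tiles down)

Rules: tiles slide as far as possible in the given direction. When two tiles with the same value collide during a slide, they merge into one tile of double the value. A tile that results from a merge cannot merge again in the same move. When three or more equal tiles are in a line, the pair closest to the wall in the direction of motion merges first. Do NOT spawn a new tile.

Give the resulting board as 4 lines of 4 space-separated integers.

Slide down:
col 0: [0, 0, 4, 4] -> [0, 0, 0, 8]
col 1: [0, 8, 64, 16] -> [0, 8, 64, 16]
col 2: [0, 0, 4, 2] -> [0, 0, 4, 2]
col 3: [64, 4, 2, 0] -> [0, 64, 4, 2]

Answer:  0  0  0  0
 0  8  0 64
 0 64  4  4
 8 16  2  2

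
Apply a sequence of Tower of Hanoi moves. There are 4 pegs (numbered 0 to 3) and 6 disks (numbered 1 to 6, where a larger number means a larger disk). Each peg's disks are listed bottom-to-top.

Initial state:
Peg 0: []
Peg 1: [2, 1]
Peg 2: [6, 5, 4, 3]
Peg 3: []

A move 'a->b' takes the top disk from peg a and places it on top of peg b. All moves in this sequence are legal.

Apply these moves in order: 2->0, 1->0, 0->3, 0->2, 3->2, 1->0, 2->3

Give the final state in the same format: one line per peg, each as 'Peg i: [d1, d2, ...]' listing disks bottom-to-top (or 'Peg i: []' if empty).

Answer: Peg 0: [2]
Peg 1: []
Peg 2: [6, 5, 4, 3]
Peg 3: [1]

Derivation:
After move 1 (2->0):
Peg 0: [3]
Peg 1: [2, 1]
Peg 2: [6, 5, 4]
Peg 3: []

After move 2 (1->0):
Peg 0: [3, 1]
Peg 1: [2]
Peg 2: [6, 5, 4]
Peg 3: []

After move 3 (0->3):
Peg 0: [3]
Peg 1: [2]
Peg 2: [6, 5, 4]
Peg 3: [1]

After move 4 (0->2):
Peg 0: []
Peg 1: [2]
Peg 2: [6, 5, 4, 3]
Peg 3: [1]

After move 5 (3->2):
Peg 0: []
Peg 1: [2]
Peg 2: [6, 5, 4, 3, 1]
Peg 3: []

After move 6 (1->0):
Peg 0: [2]
Peg 1: []
Peg 2: [6, 5, 4, 3, 1]
Peg 3: []

After move 7 (2->3):
Peg 0: [2]
Peg 1: []
Peg 2: [6, 5, 4, 3]
Peg 3: [1]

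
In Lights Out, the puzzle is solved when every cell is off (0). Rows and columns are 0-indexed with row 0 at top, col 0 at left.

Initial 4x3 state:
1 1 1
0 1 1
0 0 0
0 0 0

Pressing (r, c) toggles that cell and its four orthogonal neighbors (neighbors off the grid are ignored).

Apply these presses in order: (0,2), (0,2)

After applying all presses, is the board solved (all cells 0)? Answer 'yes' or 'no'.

After press 1 at (0,2):
1 0 0
0 1 0
0 0 0
0 0 0

After press 2 at (0,2):
1 1 1
0 1 1
0 0 0
0 0 0

Lights still on: 5

Answer: no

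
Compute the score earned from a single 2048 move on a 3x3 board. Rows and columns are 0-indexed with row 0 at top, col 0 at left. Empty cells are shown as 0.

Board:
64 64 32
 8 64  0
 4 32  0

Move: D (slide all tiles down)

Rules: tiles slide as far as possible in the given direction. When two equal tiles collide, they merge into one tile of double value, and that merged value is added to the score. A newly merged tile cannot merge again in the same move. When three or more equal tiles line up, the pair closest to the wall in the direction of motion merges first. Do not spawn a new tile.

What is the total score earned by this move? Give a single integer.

Answer: 128

Derivation:
Slide down:
col 0: [64, 8, 4] -> [64, 8, 4]  score +0 (running 0)
col 1: [64, 64, 32] -> [0, 128, 32]  score +128 (running 128)
col 2: [32, 0, 0] -> [0, 0, 32]  score +0 (running 128)
Board after move:
 64   0   0
  8 128   0
  4  32  32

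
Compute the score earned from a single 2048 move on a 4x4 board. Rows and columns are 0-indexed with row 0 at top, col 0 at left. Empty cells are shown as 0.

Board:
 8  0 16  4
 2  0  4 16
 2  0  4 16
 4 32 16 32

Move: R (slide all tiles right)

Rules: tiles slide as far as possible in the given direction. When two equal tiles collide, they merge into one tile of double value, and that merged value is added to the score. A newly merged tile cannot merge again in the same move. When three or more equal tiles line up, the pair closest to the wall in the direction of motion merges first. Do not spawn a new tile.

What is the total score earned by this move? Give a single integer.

Slide right:
row 0: [8, 0, 16, 4] -> [0, 8, 16, 4]  score +0 (running 0)
row 1: [2, 0, 4, 16] -> [0, 2, 4, 16]  score +0 (running 0)
row 2: [2, 0, 4, 16] -> [0, 2, 4, 16]  score +0 (running 0)
row 3: [4, 32, 16, 32] -> [4, 32, 16, 32]  score +0 (running 0)
Board after move:
 0  8 16  4
 0  2  4 16
 0  2  4 16
 4 32 16 32

Answer: 0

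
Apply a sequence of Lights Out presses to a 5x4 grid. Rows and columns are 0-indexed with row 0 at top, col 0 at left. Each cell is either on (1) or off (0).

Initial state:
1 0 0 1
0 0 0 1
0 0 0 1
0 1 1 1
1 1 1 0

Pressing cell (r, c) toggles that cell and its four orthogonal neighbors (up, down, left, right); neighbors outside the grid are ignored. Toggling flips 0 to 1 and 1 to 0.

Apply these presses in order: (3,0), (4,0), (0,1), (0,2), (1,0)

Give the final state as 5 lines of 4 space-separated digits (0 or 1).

After press 1 at (3,0):
1 0 0 1
0 0 0 1
1 0 0 1
1 0 1 1
0 1 1 0

After press 2 at (4,0):
1 0 0 1
0 0 0 1
1 0 0 1
0 0 1 1
1 0 1 0

After press 3 at (0,1):
0 1 1 1
0 1 0 1
1 0 0 1
0 0 1 1
1 0 1 0

After press 4 at (0,2):
0 0 0 0
0 1 1 1
1 0 0 1
0 0 1 1
1 0 1 0

After press 5 at (1,0):
1 0 0 0
1 0 1 1
0 0 0 1
0 0 1 1
1 0 1 0

Answer: 1 0 0 0
1 0 1 1
0 0 0 1
0 0 1 1
1 0 1 0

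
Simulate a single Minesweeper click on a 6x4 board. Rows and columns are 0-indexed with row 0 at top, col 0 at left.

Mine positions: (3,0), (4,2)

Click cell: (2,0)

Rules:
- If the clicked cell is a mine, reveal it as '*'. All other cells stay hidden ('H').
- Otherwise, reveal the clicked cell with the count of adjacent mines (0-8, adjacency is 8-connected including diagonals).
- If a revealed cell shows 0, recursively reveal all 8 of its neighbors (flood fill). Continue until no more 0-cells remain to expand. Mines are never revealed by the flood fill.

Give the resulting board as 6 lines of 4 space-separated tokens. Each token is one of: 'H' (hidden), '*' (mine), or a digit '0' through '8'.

H H H H
H H H H
1 H H H
H H H H
H H H H
H H H H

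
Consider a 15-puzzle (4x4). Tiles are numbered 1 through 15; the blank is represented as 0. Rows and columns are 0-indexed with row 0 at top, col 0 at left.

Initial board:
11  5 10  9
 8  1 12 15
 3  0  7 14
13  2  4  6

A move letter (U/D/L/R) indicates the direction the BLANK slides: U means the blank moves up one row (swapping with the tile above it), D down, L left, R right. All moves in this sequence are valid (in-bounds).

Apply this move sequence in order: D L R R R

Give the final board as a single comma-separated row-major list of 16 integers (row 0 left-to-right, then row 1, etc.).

After move 1 (D):
11  5 10  9
 8  1 12 15
 3  2  7 14
13  0  4  6

After move 2 (L):
11  5 10  9
 8  1 12 15
 3  2  7 14
 0 13  4  6

After move 3 (R):
11  5 10  9
 8  1 12 15
 3  2  7 14
13  0  4  6

After move 4 (R):
11  5 10  9
 8  1 12 15
 3  2  7 14
13  4  0  6

After move 5 (R):
11  5 10  9
 8  1 12 15
 3  2  7 14
13  4  6  0

Answer: 11, 5, 10, 9, 8, 1, 12, 15, 3, 2, 7, 14, 13, 4, 6, 0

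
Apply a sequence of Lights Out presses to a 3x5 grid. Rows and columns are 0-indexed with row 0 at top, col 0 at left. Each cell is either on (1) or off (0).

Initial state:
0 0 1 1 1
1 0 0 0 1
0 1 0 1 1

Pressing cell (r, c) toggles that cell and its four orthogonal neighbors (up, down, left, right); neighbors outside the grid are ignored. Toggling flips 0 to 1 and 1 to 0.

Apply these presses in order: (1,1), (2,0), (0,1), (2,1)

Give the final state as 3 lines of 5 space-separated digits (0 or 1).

Answer: 1 0 0 1 1
1 1 1 0 1
0 0 1 1 1

Derivation:
After press 1 at (1,1):
0 1 1 1 1
0 1 1 0 1
0 0 0 1 1

After press 2 at (2,0):
0 1 1 1 1
1 1 1 0 1
1 1 0 1 1

After press 3 at (0,1):
1 0 0 1 1
1 0 1 0 1
1 1 0 1 1

After press 4 at (2,1):
1 0 0 1 1
1 1 1 0 1
0 0 1 1 1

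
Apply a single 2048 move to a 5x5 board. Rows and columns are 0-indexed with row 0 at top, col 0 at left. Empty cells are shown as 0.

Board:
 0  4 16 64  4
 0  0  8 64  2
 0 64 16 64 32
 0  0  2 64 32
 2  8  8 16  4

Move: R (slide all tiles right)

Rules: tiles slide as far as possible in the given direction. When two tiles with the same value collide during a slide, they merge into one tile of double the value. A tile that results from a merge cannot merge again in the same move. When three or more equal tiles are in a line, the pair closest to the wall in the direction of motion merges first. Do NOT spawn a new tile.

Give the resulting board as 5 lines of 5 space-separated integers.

Slide right:
row 0: [0, 4, 16, 64, 4] -> [0, 4, 16, 64, 4]
row 1: [0, 0, 8, 64, 2] -> [0, 0, 8, 64, 2]
row 2: [0, 64, 16, 64, 32] -> [0, 64, 16, 64, 32]
row 3: [0, 0, 2, 64, 32] -> [0, 0, 2, 64, 32]
row 4: [2, 8, 8, 16, 4] -> [0, 2, 16, 16, 4]

Answer:  0  4 16 64  4
 0  0  8 64  2
 0 64 16 64 32
 0  0  2 64 32
 0  2 16 16  4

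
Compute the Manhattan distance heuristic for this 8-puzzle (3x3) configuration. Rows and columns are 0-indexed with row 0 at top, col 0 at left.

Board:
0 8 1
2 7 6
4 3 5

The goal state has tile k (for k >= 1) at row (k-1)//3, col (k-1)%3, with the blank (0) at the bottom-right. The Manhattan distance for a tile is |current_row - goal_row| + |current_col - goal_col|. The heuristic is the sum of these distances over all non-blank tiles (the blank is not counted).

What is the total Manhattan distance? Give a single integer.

Answer: 14

Derivation:
Tile 8: at (0,1), goal (2,1), distance |0-2|+|1-1| = 2
Tile 1: at (0,2), goal (0,0), distance |0-0|+|2-0| = 2
Tile 2: at (1,0), goal (0,1), distance |1-0|+|0-1| = 2
Tile 7: at (1,1), goal (2,0), distance |1-2|+|1-0| = 2
Tile 6: at (1,2), goal (1,2), distance |1-1|+|2-2| = 0
Tile 4: at (2,0), goal (1,0), distance |2-1|+|0-0| = 1
Tile 3: at (2,1), goal (0,2), distance |2-0|+|1-2| = 3
Tile 5: at (2,2), goal (1,1), distance |2-1|+|2-1| = 2
Sum: 2 + 2 + 2 + 2 + 0 + 1 + 3 + 2 = 14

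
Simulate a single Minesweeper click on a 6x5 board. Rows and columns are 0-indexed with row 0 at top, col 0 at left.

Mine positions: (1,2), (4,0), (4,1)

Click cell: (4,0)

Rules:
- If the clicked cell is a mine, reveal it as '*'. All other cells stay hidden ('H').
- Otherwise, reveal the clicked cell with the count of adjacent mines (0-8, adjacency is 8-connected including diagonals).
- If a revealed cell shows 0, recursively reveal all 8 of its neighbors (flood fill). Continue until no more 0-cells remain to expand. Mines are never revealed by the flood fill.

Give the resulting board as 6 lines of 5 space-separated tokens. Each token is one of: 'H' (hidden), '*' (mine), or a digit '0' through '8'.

H H H H H
H H H H H
H H H H H
H H H H H
* H H H H
H H H H H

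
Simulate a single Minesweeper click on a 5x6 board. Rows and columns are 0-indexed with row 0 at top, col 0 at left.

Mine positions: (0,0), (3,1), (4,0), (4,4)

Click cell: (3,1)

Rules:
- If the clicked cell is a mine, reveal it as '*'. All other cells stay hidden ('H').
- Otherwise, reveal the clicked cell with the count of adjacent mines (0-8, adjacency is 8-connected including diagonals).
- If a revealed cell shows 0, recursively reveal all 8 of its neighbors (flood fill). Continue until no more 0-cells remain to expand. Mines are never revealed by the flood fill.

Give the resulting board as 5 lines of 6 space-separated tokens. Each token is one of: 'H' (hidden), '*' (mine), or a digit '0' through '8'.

H H H H H H
H H H H H H
H H H H H H
H * H H H H
H H H H H H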